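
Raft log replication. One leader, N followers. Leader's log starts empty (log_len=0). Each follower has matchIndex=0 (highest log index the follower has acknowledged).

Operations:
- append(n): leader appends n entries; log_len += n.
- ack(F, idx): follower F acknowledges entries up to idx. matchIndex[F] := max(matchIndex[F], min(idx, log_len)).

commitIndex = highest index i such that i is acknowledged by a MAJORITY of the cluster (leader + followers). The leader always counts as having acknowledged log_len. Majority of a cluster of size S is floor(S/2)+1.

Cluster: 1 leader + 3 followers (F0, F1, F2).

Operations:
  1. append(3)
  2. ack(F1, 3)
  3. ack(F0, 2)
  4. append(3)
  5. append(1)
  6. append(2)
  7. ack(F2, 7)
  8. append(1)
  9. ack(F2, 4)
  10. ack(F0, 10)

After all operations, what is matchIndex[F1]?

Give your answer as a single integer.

Answer: 3

Derivation:
Op 1: append 3 -> log_len=3
Op 2: F1 acks idx 3 -> match: F0=0 F1=3 F2=0; commitIndex=0
Op 3: F0 acks idx 2 -> match: F0=2 F1=3 F2=0; commitIndex=2
Op 4: append 3 -> log_len=6
Op 5: append 1 -> log_len=7
Op 6: append 2 -> log_len=9
Op 7: F2 acks idx 7 -> match: F0=2 F1=3 F2=7; commitIndex=3
Op 8: append 1 -> log_len=10
Op 9: F2 acks idx 4 -> match: F0=2 F1=3 F2=7; commitIndex=3
Op 10: F0 acks idx 10 -> match: F0=10 F1=3 F2=7; commitIndex=7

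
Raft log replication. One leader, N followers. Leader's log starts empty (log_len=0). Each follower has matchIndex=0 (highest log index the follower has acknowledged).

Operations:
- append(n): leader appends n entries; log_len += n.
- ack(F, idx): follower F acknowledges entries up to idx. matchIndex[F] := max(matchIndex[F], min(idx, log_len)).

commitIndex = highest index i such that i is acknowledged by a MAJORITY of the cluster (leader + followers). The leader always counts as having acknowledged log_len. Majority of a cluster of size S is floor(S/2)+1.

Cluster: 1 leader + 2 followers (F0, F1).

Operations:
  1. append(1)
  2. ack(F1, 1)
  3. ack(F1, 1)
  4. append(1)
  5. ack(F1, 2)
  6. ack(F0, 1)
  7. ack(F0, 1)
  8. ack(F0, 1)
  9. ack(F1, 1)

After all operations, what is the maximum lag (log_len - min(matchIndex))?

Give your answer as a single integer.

Op 1: append 1 -> log_len=1
Op 2: F1 acks idx 1 -> match: F0=0 F1=1; commitIndex=1
Op 3: F1 acks idx 1 -> match: F0=0 F1=1; commitIndex=1
Op 4: append 1 -> log_len=2
Op 5: F1 acks idx 2 -> match: F0=0 F1=2; commitIndex=2
Op 6: F0 acks idx 1 -> match: F0=1 F1=2; commitIndex=2
Op 7: F0 acks idx 1 -> match: F0=1 F1=2; commitIndex=2
Op 8: F0 acks idx 1 -> match: F0=1 F1=2; commitIndex=2
Op 9: F1 acks idx 1 -> match: F0=1 F1=2; commitIndex=2

Answer: 1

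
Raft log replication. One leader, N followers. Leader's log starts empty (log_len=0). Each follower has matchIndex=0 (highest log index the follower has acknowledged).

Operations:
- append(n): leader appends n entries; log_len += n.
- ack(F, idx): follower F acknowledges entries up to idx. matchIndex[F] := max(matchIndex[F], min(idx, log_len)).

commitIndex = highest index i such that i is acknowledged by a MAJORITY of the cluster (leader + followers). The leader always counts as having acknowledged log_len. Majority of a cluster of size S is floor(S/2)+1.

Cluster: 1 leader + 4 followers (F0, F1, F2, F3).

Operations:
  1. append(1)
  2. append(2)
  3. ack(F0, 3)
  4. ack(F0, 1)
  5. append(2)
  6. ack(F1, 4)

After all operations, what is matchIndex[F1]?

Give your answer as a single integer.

Op 1: append 1 -> log_len=1
Op 2: append 2 -> log_len=3
Op 3: F0 acks idx 3 -> match: F0=3 F1=0 F2=0 F3=0; commitIndex=0
Op 4: F0 acks idx 1 -> match: F0=3 F1=0 F2=0 F3=0; commitIndex=0
Op 5: append 2 -> log_len=5
Op 6: F1 acks idx 4 -> match: F0=3 F1=4 F2=0 F3=0; commitIndex=3

Answer: 4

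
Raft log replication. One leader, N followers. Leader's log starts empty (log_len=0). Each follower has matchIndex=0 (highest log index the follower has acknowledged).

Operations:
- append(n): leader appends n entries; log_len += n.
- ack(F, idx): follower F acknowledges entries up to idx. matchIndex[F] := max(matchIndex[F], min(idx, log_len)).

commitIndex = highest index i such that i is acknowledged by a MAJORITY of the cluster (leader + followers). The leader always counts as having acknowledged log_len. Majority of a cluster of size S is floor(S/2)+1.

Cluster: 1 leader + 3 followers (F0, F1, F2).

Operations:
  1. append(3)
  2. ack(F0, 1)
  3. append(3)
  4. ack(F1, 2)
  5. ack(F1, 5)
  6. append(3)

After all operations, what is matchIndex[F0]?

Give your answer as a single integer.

Answer: 1

Derivation:
Op 1: append 3 -> log_len=3
Op 2: F0 acks idx 1 -> match: F0=1 F1=0 F2=0; commitIndex=0
Op 3: append 3 -> log_len=6
Op 4: F1 acks idx 2 -> match: F0=1 F1=2 F2=0; commitIndex=1
Op 5: F1 acks idx 5 -> match: F0=1 F1=5 F2=0; commitIndex=1
Op 6: append 3 -> log_len=9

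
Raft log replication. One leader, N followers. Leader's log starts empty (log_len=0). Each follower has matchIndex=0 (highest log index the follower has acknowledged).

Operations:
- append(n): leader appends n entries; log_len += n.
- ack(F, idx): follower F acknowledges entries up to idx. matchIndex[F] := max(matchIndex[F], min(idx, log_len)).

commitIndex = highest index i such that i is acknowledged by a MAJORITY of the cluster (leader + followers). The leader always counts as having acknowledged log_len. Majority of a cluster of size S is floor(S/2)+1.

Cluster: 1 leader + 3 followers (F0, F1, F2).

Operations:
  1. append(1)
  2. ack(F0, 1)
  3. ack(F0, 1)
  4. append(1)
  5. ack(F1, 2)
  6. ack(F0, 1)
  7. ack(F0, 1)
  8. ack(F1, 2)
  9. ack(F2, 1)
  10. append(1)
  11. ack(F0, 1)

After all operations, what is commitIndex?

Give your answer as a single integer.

Op 1: append 1 -> log_len=1
Op 2: F0 acks idx 1 -> match: F0=1 F1=0 F2=0; commitIndex=0
Op 3: F0 acks idx 1 -> match: F0=1 F1=0 F2=0; commitIndex=0
Op 4: append 1 -> log_len=2
Op 5: F1 acks idx 2 -> match: F0=1 F1=2 F2=0; commitIndex=1
Op 6: F0 acks idx 1 -> match: F0=1 F1=2 F2=0; commitIndex=1
Op 7: F0 acks idx 1 -> match: F0=1 F1=2 F2=0; commitIndex=1
Op 8: F1 acks idx 2 -> match: F0=1 F1=2 F2=0; commitIndex=1
Op 9: F2 acks idx 1 -> match: F0=1 F1=2 F2=1; commitIndex=1
Op 10: append 1 -> log_len=3
Op 11: F0 acks idx 1 -> match: F0=1 F1=2 F2=1; commitIndex=1

Answer: 1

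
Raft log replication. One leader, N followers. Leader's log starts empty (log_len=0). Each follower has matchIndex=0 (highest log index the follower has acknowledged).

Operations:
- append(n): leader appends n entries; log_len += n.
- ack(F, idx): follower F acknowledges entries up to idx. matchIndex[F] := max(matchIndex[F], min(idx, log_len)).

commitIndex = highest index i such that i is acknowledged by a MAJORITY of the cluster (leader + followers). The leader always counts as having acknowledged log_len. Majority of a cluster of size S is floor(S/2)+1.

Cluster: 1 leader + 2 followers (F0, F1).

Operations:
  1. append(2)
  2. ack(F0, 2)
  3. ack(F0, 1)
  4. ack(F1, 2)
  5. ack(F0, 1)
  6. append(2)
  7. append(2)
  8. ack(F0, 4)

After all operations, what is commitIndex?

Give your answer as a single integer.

Op 1: append 2 -> log_len=2
Op 2: F0 acks idx 2 -> match: F0=2 F1=0; commitIndex=2
Op 3: F0 acks idx 1 -> match: F0=2 F1=0; commitIndex=2
Op 4: F1 acks idx 2 -> match: F0=2 F1=2; commitIndex=2
Op 5: F0 acks idx 1 -> match: F0=2 F1=2; commitIndex=2
Op 6: append 2 -> log_len=4
Op 7: append 2 -> log_len=6
Op 8: F0 acks idx 4 -> match: F0=4 F1=2; commitIndex=4

Answer: 4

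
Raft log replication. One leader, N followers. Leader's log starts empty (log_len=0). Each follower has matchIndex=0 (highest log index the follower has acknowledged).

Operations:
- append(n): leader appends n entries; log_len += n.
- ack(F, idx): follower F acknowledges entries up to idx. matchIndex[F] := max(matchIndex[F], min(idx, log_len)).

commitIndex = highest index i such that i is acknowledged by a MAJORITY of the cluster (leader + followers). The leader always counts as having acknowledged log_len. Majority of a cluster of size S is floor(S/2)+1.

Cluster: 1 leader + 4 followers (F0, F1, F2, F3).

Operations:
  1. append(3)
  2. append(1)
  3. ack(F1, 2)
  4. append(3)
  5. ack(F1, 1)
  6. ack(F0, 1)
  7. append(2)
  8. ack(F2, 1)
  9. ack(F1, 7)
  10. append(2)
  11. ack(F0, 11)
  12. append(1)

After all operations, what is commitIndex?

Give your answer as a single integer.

Answer: 7

Derivation:
Op 1: append 3 -> log_len=3
Op 2: append 1 -> log_len=4
Op 3: F1 acks idx 2 -> match: F0=0 F1=2 F2=0 F3=0; commitIndex=0
Op 4: append 3 -> log_len=7
Op 5: F1 acks idx 1 -> match: F0=0 F1=2 F2=0 F3=0; commitIndex=0
Op 6: F0 acks idx 1 -> match: F0=1 F1=2 F2=0 F3=0; commitIndex=1
Op 7: append 2 -> log_len=9
Op 8: F2 acks idx 1 -> match: F0=1 F1=2 F2=1 F3=0; commitIndex=1
Op 9: F1 acks idx 7 -> match: F0=1 F1=7 F2=1 F3=0; commitIndex=1
Op 10: append 2 -> log_len=11
Op 11: F0 acks idx 11 -> match: F0=11 F1=7 F2=1 F3=0; commitIndex=7
Op 12: append 1 -> log_len=12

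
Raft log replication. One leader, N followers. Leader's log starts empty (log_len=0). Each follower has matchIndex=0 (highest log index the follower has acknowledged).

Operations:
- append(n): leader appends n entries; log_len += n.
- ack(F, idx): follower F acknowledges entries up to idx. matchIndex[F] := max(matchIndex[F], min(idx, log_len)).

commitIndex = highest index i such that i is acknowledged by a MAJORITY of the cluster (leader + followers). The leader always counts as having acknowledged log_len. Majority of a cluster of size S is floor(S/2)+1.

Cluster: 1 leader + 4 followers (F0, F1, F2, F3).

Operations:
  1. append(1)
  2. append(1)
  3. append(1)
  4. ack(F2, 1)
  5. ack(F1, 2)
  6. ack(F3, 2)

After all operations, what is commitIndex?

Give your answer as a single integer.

Answer: 2

Derivation:
Op 1: append 1 -> log_len=1
Op 2: append 1 -> log_len=2
Op 3: append 1 -> log_len=3
Op 4: F2 acks idx 1 -> match: F0=0 F1=0 F2=1 F3=0; commitIndex=0
Op 5: F1 acks idx 2 -> match: F0=0 F1=2 F2=1 F3=0; commitIndex=1
Op 6: F3 acks idx 2 -> match: F0=0 F1=2 F2=1 F3=2; commitIndex=2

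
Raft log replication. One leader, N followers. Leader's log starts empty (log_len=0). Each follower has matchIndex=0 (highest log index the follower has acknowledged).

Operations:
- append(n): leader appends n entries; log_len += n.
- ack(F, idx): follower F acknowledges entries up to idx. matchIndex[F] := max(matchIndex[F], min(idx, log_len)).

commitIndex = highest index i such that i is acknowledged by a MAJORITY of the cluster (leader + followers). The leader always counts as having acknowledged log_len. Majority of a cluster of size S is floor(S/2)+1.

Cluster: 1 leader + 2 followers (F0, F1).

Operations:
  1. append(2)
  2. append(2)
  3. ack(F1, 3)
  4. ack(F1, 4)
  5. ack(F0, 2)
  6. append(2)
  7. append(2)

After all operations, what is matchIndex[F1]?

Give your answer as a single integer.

Op 1: append 2 -> log_len=2
Op 2: append 2 -> log_len=4
Op 3: F1 acks idx 3 -> match: F0=0 F1=3; commitIndex=3
Op 4: F1 acks idx 4 -> match: F0=0 F1=4; commitIndex=4
Op 5: F0 acks idx 2 -> match: F0=2 F1=4; commitIndex=4
Op 6: append 2 -> log_len=6
Op 7: append 2 -> log_len=8

Answer: 4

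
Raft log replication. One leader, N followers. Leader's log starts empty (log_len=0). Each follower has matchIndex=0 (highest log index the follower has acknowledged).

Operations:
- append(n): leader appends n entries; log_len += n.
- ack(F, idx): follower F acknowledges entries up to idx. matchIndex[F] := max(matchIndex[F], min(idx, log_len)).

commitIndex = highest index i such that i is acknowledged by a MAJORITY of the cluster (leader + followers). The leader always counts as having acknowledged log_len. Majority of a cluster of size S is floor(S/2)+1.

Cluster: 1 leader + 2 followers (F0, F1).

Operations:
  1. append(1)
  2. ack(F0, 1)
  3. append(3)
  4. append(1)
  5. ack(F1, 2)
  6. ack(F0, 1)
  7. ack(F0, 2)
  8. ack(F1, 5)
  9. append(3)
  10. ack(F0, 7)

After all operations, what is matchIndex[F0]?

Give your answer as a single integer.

Answer: 7

Derivation:
Op 1: append 1 -> log_len=1
Op 2: F0 acks idx 1 -> match: F0=1 F1=0; commitIndex=1
Op 3: append 3 -> log_len=4
Op 4: append 1 -> log_len=5
Op 5: F1 acks idx 2 -> match: F0=1 F1=2; commitIndex=2
Op 6: F0 acks idx 1 -> match: F0=1 F1=2; commitIndex=2
Op 7: F0 acks idx 2 -> match: F0=2 F1=2; commitIndex=2
Op 8: F1 acks idx 5 -> match: F0=2 F1=5; commitIndex=5
Op 9: append 3 -> log_len=8
Op 10: F0 acks idx 7 -> match: F0=7 F1=5; commitIndex=7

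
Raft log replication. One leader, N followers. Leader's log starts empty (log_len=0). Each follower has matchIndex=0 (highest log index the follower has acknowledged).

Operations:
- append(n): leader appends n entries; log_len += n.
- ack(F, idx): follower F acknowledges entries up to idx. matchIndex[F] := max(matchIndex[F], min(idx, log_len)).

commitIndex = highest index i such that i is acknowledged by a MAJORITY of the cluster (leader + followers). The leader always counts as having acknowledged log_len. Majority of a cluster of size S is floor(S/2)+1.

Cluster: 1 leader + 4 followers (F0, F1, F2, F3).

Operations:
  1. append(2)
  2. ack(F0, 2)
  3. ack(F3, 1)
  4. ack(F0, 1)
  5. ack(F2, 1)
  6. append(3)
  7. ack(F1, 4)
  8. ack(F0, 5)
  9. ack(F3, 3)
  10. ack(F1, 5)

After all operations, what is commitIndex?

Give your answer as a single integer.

Answer: 5

Derivation:
Op 1: append 2 -> log_len=2
Op 2: F0 acks idx 2 -> match: F0=2 F1=0 F2=0 F3=0; commitIndex=0
Op 3: F3 acks idx 1 -> match: F0=2 F1=0 F2=0 F3=1; commitIndex=1
Op 4: F0 acks idx 1 -> match: F0=2 F1=0 F2=0 F3=1; commitIndex=1
Op 5: F2 acks idx 1 -> match: F0=2 F1=0 F2=1 F3=1; commitIndex=1
Op 6: append 3 -> log_len=5
Op 7: F1 acks idx 4 -> match: F0=2 F1=4 F2=1 F3=1; commitIndex=2
Op 8: F0 acks idx 5 -> match: F0=5 F1=4 F2=1 F3=1; commitIndex=4
Op 9: F3 acks idx 3 -> match: F0=5 F1=4 F2=1 F3=3; commitIndex=4
Op 10: F1 acks idx 5 -> match: F0=5 F1=5 F2=1 F3=3; commitIndex=5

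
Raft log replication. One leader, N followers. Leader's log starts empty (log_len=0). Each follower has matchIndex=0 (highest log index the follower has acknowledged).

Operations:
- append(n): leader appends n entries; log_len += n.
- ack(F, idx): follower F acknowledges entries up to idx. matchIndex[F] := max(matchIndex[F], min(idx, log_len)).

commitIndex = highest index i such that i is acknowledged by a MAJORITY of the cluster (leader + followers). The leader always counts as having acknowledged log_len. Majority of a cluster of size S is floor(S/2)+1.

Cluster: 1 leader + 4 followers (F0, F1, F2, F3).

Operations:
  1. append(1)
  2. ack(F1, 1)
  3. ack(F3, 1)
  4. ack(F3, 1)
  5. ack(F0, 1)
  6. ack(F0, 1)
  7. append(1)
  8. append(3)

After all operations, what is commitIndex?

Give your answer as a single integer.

Op 1: append 1 -> log_len=1
Op 2: F1 acks idx 1 -> match: F0=0 F1=1 F2=0 F3=0; commitIndex=0
Op 3: F3 acks idx 1 -> match: F0=0 F1=1 F2=0 F3=1; commitIndex=1
Op 4: F3 acks idx 1 -> match: F0=0 F1=1 F2=0 F3=1; commitIndex=1
Op 5: F0 acks idx 1 -> match: F0=1 F1=1 F2=0 F3=1; commitIndex=1
Op 6: F0 acks idx 1 -> match: F0=1 F1=1 F2=0 F3=1; commitIndex=1
Op 7: append 1 -> log_len=2
Op 8: append 3 -> log_len=5

Answer: 1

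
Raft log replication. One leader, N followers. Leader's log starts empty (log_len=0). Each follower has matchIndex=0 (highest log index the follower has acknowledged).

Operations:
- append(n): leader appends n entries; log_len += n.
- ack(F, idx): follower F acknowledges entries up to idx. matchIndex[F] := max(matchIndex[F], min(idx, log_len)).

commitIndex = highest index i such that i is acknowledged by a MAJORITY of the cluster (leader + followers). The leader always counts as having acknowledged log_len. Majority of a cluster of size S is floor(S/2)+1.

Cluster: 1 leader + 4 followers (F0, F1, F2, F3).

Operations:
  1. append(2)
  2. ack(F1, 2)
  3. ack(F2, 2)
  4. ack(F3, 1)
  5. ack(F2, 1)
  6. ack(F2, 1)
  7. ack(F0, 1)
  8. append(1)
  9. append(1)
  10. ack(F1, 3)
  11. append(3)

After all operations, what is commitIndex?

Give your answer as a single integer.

Op 1: append 2 -> log_len=2
Op 2: F1 acks idx 2 -> match: F0=0 F1=2 F2=0 F3=0; commitIndex=0
Op 3: F2 acks idx 2 -> match: F0=0 F1=2 F2=2 F3=0; commitIndex=2
Op 4: F3 acks idx 1 -> match: F0=0 F1=2 F2=2 F3=1; commitIndex=2
Op 5: F2 acks idx 1 -> match: F0=0 F1=2 F2=2 F3=1; commitIndex=2
Op 6: F2 acks idx 1 -> match: F0=0 F1=2 F2=2 F3=1; commitIndex=2
Op 7: F0 acks idx 1 -> match: F0=1 F1=2 F2=2 F3=1; commitIndex=2
Op 8: append 1 -> log_len=3
Op 9: append 1 -> log_len=4
Op 10: F1 acks idx 3 -> match: F0=1 F1=3 F2=2 F3=1; commitIndex=2
Op 11: append 3 -> log_len=7

Answer: 2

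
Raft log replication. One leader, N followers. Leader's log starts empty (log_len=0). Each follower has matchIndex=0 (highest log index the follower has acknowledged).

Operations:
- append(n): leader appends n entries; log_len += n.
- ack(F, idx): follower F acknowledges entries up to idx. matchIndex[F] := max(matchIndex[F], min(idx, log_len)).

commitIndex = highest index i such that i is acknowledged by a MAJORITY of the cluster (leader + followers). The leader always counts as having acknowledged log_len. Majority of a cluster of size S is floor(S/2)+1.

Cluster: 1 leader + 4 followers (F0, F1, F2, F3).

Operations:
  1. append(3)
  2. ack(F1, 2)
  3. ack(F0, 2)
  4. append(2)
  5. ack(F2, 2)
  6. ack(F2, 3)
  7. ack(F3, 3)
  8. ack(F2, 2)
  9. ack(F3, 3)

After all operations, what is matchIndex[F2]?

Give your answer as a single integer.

Answer: 3

Derivation:
Op 1: append 3 -> log_len=3
Op 2: F1 acks idx 2 -> match: F0=0 F1=2 F2=0 F3=0; commitIndex=0
Op 3: F0 acks idx 2 -> match: F0=2 F1=2 F2=0 F3=0; commitIndex=2
Op 4: append 2 -> log_len=5
Op 5: F2 acks idx 2 -> match: F0=2 F1=2 F2=2 F3=0; commitIndex=2
Op 6: F2 acks idx 3 -> match: F0=2 F1=2 F2=3 F3=0; commitIndex=2
Op 7: F3 acks idx 3 -> match: F0=2 F1=2 F2=3 F3=3; commitIndex=3
Op 8: F2 acks idx 2 -> match: F0=2 F1=2 F2=3 F3=3; commitIndex=3
Op 9: F3 acks idx 3 -> match: F0=2 F1=2 F2=3 F3=3; commitIndex=3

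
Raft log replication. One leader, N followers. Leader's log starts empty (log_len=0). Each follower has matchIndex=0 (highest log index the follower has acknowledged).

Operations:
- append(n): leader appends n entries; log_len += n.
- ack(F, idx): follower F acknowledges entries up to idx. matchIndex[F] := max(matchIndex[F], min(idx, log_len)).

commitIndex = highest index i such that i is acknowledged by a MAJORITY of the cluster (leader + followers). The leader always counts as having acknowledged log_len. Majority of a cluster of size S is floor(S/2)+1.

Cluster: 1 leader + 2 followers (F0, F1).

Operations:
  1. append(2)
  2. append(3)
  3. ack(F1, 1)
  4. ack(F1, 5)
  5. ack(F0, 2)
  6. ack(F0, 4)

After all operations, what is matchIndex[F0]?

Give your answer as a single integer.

Answer: 4

Derivation:
Op 1: append 2 -> log_len=2
Op 2: append 3 -> log_len=5
Op 3: F1 acks idx 1 -> match: F0=0 F1=1; commitIndex=1
Op 4: F1 acks idx 5 -> match: F0=0 F1=5; commitIndex=5
Op 5: F0 acks idx 2 -> match: F0=2 F1=5; commitIndex=5
Op 6: F0 acks idx 4 -> match: F0=4 F1=5; commitIndex=5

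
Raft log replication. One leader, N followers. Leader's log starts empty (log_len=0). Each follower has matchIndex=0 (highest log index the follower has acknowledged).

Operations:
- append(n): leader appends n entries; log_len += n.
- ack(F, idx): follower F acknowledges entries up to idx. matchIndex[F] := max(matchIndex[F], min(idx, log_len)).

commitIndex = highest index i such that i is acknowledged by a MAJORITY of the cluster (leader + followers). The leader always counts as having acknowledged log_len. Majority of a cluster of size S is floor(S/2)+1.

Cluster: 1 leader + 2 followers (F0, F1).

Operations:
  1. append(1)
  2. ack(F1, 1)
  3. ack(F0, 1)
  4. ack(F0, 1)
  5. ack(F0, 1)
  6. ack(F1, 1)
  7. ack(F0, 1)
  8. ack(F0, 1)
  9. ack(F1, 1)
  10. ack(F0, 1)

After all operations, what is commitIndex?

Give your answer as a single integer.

Answer: 1

Derivation:
Op 1: append 1 -> log_len=1
Op 2: F1 acks idx 1 -> match: F0=0 F1=1; commitIndex=1
Op 3: F0 acks idx 1 -> match: F0=1 F1=1; commitIndex=1
Op 4: F0 acks idx 1 -> match: F0=1 F1=1; commitIndex=1
Op 5: F0 acks idx 1 -> match: F0=1 F1=1; commitIndex=1
Op 6: F1 acks idx 1 -> match: F0=1 F1=1; commitIndex=1
Op 7: F0 acks idx 1 -> match: F0=1 F1=1; commitIndex=1
Op 8: F0 acks idx 1 -> match: F0=1 F1=1; commitIndex=1
Op 9: F1 acks idx 1 -> match: F0=1 F1=1; commitIndex=1
Op 10: F0 acks idx 1 -> match: F0=1 F1=1; commitIndex=1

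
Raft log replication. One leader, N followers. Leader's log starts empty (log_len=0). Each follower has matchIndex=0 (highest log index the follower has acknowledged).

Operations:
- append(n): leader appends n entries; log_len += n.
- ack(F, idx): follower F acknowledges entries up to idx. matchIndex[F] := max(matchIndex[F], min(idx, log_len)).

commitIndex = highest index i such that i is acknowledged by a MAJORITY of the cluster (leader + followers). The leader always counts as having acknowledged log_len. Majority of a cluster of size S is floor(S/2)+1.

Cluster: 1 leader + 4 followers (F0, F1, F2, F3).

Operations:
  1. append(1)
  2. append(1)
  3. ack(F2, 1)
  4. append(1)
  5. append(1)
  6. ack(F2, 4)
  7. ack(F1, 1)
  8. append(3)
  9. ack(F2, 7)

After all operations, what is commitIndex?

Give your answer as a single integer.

Answer: 1

Derivation:
Op 1: append 1 -> log_len=1
Op 2: append 1 -> log_len=2
Op 3: F2 acks idx 1 -> match: F0=0 F1=0 F2=1 F3=0; commitIndex=0
Op 4: append 1 -> log_len=3
Op 5: append 1 -> log_len=4
Op 6: F2 acks idx 4 -> match: F0=0 F1=0 F2=4 F3=0; commitIndex=0
Op 7: F1 acks idx 1 -> match: F0=0 F1=1 F2=4 F3=0; commitIndex=1
Op 8: append 3 -> log_len=7
Op 9: F2 acks idx 7 -> match: F0=0 F1=1 F2=7 F3=0; commitIndex=1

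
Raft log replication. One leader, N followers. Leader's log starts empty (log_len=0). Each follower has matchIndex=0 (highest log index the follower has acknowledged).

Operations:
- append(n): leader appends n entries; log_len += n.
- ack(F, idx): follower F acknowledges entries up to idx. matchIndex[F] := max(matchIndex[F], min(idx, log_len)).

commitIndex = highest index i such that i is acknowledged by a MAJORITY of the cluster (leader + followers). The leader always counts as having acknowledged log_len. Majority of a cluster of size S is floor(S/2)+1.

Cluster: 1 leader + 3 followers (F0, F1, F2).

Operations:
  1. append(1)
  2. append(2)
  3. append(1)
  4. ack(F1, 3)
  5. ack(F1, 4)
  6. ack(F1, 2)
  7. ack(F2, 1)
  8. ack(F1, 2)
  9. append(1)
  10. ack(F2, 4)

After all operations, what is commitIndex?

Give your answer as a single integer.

Answer: 4

Derivation:
Op 1: append 1 -> log_len=1
Op 2: append 2 -> log_len=3
Op 3: append 1 -> log_len=4
Op 4: F1 acks idx 3 -> match: F0=0 F1=3 F2=0; commitIndex=0
Op 5: F1 acks idx 4 -> match: F0=0 F1=4 F2=0; commitIndex=0
Op 6: F1 acks idx 2 -> match: F0=0 F1=4 F2=0; commitIndex=0
Op 7: F2 acks idx 1 -> match: F0=0 F1=4 F2=1; commitIndex=1
Op 8: F1 acks idx 2 -> match: F0=0 F1=4 F2=1; commitIndex=1
Op 9: append 1 -> log_len=5
Op 10: F2 acks idx 4 -> match: F0=0 F1=4 F2=4; commitIndex=4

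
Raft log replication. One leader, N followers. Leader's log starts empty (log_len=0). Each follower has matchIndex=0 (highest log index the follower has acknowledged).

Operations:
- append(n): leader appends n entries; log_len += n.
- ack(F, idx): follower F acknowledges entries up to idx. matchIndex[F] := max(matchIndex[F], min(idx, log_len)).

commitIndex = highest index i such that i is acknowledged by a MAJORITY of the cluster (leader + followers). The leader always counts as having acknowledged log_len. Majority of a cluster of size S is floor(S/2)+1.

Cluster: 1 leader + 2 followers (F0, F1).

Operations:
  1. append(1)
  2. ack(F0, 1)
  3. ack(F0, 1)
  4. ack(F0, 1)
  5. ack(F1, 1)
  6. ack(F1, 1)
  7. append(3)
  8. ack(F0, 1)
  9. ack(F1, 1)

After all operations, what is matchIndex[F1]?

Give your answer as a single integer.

Op 1: append 1 -> log_len=1
Op 2: F0 acks idx 1 -> match: F0=1 F1=0; commitIndex=1
Op 3: F0 acks idx 1 -> match: F0=1 F1=0; commitIndex=1
Op 4: F0 acks idx 1 -> match: F0=1 F1=0; commitIndex=1
Op 5: F1 acks idx 1 -> match: F0=1 F1=1; commitIndex=1
Op 6: F1 acks idx 1 -> match: F0=1 F1=1; commitIndex=1
Op 7: append 3 -> log_len=4
Op 8: F0 acks idx 1 -> match: F0=1 F1=1; commitIndex=1
Op 9: F1 acks idx 1 -> match: F0=1 F1=1; commitIndex=1

Answer: 1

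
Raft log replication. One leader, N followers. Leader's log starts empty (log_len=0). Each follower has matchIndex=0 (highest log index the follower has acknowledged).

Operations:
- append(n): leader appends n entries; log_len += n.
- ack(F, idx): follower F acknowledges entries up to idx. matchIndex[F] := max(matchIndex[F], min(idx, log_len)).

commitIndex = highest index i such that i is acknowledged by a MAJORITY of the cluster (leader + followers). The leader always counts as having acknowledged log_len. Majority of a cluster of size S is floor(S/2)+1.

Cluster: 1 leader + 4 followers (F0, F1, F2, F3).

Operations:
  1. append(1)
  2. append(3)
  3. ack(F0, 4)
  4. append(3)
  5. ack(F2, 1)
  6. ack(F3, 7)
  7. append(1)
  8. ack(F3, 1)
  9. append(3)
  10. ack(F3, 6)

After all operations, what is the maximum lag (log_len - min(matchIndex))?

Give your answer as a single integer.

Op 1: append 1 -> log_len=1
Op 2: append 3 -> log_len=4
Op 3: F0 acks idx 4 -> match: F0=4 F1=0 F2=0 F3=0; commitIndex=0
Op 4: append 3 -> log_len=7
Op 5: F2 acks idx 1 -> match: F0=4 F1=0 F2=1 F3=0; commitIndex=1
Op 6: F3 acks idx 7 -> match: F0=4 F1=0 F2=1 F3=7; commitIndex=4
Op 7: append 1 -> log_len=8
Op 8: F3 acks idx 1 -> match: F0=4 F1=0 F2=1 F3=7; commitIndex=4
Op 9: append 3 -> log_len=11
Op 10: F3 acks idx 6 -> match: F0=4 F1=0 F2=1 F3=7; commitIndex=4

Answer: 11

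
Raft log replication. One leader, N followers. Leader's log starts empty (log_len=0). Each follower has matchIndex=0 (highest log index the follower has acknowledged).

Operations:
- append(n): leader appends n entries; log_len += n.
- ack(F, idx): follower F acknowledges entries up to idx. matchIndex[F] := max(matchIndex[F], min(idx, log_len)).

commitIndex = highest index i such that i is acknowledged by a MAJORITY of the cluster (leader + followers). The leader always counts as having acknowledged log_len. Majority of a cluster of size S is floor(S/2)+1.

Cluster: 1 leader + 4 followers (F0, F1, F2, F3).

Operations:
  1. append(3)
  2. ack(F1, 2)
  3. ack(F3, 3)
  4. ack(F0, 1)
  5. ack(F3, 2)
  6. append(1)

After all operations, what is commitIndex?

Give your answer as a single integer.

Answer: 2

Derivation:
Op 1: append 3 -> log_len=3
Op 2: F1 acks idx 2 -> match: F0=0 F1=2 F2=0 F3=0; commitIndex=0
Op 3: F3 acks idx 3 -> match: F0=0 F1=2 F2=0 F3=3; commitIndex=2
Op 4: F0 acks idx 1 -> match: F0=1 F1=2 F2=0 F3=3; commitIndex=2
Op 5: F3 acks idx 2 -> match: F0=1 F1=2 F2=0 F3=3; commitIndex=2
Op 6: append 1 -> log_len=4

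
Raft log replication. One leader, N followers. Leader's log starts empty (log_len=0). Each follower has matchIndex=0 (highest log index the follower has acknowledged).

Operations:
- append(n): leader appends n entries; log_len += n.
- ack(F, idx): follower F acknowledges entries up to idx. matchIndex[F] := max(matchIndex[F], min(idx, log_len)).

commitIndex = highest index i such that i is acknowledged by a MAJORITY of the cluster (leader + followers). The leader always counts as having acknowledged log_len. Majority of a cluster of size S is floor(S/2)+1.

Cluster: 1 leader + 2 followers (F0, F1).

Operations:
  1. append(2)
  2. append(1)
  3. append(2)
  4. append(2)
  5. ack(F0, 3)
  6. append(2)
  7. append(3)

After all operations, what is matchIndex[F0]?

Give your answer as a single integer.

Answer: 3

Derivation:
Op 1: append 2 -> log_len=2
Op 2: append 1 -> log_len=3
Op 3: append 2 -> log_len=5
Op 4: append 2 -> log_len=7
Op 5: F0 acks idx 3 -> match: F0=3 F1=0; commitIndex=3
Op 6: append 2 -> log_len=9
Op 7: append 3 -> log_len=12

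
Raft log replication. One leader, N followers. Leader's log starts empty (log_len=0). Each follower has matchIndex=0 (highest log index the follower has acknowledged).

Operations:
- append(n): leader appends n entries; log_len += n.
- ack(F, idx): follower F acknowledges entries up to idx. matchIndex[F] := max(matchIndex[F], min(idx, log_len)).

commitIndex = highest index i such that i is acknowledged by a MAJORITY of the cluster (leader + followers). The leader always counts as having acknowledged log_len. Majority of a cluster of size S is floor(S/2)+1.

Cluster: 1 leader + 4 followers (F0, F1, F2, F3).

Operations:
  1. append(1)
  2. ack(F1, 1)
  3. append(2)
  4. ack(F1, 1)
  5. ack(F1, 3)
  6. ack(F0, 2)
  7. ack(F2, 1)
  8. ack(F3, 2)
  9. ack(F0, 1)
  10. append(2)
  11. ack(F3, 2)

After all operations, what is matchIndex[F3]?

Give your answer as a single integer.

Answer: 2

Derivation:
Op 1: append 1 -> log_len=1
Op 2: F1 acks idx 1 -> match: F0=0 F1=1 F2=0 F3=0; commitIndex=0
Op 3: append 2 -> log_len=3
Op 4: F1 acks idx 1 -> match: F0=0 F1=1 F2=0 F3=0; commitIndex=0
Op 5: F1 acks idx 3 -> match: F0=0 F1=3 F2=0 F3=0; commitIndex=0
Op 6: F0 acks idx 2 -> match: F0=2 F1=3 F2=0 F3=0; commitIndex=2
Op 7: F2 acks idx 1 -> match: F0=2 F1=3 F2=1 F3=0; commitIndex=2
Op 8: F3 acks idx 2 -> match: F0=2 F1=3 F2=1 F3=2; commitIndex=2
Op 9: F0 acks idx 1 -> match: F0=2 F1=3 F2=1 F3=2; commitIndex=2
Op 10: append 2 -> log_len=5
Op 11: F3 acks idx 2 -> match: F0=2 F1=3 F2=1 F3=2; commitIndex=2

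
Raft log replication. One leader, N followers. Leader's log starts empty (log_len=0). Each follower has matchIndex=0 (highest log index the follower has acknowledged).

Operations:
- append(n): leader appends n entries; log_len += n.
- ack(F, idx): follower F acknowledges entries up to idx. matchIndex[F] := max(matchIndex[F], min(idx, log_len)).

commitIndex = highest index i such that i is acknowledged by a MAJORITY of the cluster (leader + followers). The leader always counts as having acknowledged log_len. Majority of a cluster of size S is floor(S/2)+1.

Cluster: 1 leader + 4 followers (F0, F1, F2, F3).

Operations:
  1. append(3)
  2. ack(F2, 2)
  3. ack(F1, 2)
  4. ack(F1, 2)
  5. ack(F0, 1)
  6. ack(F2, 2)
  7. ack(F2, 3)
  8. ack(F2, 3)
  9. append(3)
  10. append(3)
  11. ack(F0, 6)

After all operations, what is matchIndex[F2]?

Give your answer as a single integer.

Answer: 3

Derivation:
Op 1: append 3 -> log_len=3
Op 2: F2 acks idx 2 -> match: F0=0 F1=0 F2=2 F3=0; commitIndex=0
Op 3: F1 acks idx 2 -> match: F0=0 F1=2 F2=2 F3=0; commitIndex=2
Op 4: F1 acks idx 2 -> match: F0=0 F1=2 F2=2 F3=0; commitIndex=2
Op 5: F0 acks idx 1 -> match: F0=1 F1=2 F2=2 F3=0; commitIndex=2
Op 6: F2 acks idx 2 -> match: F0=1 F1=2 F2=2 F3=0; commitIndex=2
Op 7: F2 acks idx 3 -> match: F0=1 F1=2 F2=3 F3=0; commitIndex=2
Op 8: F2 acks idx 3 -> match: F0=1 F1=2 F2=3 F3=0; commitIndex=2
Op 9: append 3 -> log_len=6
Op 10: append 3 -> log_len=9
Op 11: F0 acks idx 6 -> match: F0=6 F1=2 F2=3 F3=0; commitIndex=3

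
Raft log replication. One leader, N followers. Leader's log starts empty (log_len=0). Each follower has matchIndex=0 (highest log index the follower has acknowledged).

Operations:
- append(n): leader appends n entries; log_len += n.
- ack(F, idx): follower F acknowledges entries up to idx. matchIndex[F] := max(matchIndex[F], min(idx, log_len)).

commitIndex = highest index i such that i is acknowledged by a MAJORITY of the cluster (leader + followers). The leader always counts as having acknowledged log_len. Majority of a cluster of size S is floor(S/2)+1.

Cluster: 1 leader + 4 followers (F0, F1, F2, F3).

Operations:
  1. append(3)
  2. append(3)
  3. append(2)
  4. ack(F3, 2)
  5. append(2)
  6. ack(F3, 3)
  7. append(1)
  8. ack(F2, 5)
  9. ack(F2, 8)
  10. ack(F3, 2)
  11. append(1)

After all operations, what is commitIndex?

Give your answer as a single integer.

Op 1: append 3 -> log_len=3
Op 2: append 3 -> log_len=6
Op 3: append 2 -> log_len=8
Op 4: F3 acks idx 2 -> match: F0=0 F1=0 F2=0 F3=2; commitIndex=0
Op 5: append 2 -> log_len=10
Op 6: F3 acks idx 3 -> match: F0=0 F1=0 F2=0 F3=3; commitIndex=0
Op 7: append 1 -> log_len=11
Op 8: F2 acks idx 5 -> match: F0=0 F1=0 F2=5 F3=3; commitIndex=3
Op 9: F2 acks idx 8 -> match: F0=0 F1=0 F2=8 F3=3; commitIndex=3
Op 10: F3 acks idx 2 -> match: F0=0 F1=0 F2=8 F3=3; commitIndex=3
Op 11: append 1 -> log_len=12

Answer: 3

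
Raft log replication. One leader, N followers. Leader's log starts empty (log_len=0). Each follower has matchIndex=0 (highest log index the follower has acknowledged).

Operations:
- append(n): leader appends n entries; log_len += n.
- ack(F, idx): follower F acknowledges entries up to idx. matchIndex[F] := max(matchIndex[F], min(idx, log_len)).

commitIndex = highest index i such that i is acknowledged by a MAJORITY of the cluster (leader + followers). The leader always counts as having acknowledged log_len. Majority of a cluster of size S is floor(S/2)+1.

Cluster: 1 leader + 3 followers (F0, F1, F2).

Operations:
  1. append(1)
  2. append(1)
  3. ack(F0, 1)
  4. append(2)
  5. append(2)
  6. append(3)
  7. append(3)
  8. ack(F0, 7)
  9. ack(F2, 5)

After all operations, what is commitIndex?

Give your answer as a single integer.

Answer: 5

Derivation:
Op 1: append 1 -> log_len=1
Op 2: append 1 -> log_len=2
Op 3: F0 acks idx 1 -> match: F0=1 F1=0 F2=0; commitIndex=0
Op 4: append 2 -> log_len=4
Op 5: append 2 -> log_len=6
Op 6: append 3 -> log_len=9
Op 7: append 3 -> log_len=12
Op 8: F0 acks idx 7 -> match: F0=7 F1=0 F2=0; commitIndex=0
Op 9: F2 acks idx 5 -> match: F0=7 F1=0 F2=5; commitIndex=5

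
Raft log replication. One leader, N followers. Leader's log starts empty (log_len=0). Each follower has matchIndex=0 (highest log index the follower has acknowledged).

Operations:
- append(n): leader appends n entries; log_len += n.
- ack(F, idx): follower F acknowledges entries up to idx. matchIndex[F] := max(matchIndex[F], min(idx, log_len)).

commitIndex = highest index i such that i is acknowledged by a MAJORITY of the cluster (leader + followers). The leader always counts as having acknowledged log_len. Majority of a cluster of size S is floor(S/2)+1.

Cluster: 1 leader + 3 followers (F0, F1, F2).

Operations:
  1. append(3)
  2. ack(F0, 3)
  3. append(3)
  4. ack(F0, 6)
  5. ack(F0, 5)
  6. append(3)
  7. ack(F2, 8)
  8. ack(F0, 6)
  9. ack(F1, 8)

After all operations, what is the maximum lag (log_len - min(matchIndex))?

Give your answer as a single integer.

Answer: 3

Derivation:
Op 1: append 3 -> log_len=3
Op 2: F0 acks idx 3 -> match: F0=3 F1=0 F2=0; commitIndex=0
Op 3: append 3 -> log_len=6
Op 4: F0 acks idx 6 -> match: F0=6 F1=0 F2=0; commitIndex=0
Op 5: F0 acks idx 5 -> match: F0=6 F1=0 F2=0; commitIndex=0
Op 6: append 3 -> log_len=9
Op 7: F2 acks idx 8 -> match: F0=6 F1=0 F2=8; commitIndex=6
Op 8: F0 acks idx 6 -> match: F0=6 F1=0 F2=8; commitIndex=6
Op 9: F1 acks idx 8 -> match: F0=6 F1=8 F2=8; commitIndex=8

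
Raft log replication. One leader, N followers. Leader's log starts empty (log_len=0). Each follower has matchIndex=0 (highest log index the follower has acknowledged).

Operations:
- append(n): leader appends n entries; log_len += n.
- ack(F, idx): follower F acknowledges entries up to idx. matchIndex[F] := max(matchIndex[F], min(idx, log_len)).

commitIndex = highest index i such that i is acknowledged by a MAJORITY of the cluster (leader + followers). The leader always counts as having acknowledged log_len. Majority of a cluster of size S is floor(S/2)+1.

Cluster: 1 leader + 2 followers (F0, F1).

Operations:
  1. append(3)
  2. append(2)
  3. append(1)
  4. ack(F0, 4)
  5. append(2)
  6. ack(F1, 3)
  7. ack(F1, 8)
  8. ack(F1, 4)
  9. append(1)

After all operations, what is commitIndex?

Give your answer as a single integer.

Op 1: append 3 -> log_len=3
Op 2: append 2 -> log_len=5
Op 3: append 1 -> log_len=6
Op 4: F0 acks idx 4 -> match: F0=4 F1=0; commitIndex=4
Op 5: append 2 -> log_len=8
Op 6: F1 acks idx 3 -> match: F0=4 F1=3; commitIndex=4
Op 7: F1 acks idx 8 -> match: F0=4 F1=8; commitIndex=8
Op 8: F1 acks idx 4 -> match: F0=4 F1=8; commitIndex=8
Op 9: append 1 -> log_len=9

Answer: 8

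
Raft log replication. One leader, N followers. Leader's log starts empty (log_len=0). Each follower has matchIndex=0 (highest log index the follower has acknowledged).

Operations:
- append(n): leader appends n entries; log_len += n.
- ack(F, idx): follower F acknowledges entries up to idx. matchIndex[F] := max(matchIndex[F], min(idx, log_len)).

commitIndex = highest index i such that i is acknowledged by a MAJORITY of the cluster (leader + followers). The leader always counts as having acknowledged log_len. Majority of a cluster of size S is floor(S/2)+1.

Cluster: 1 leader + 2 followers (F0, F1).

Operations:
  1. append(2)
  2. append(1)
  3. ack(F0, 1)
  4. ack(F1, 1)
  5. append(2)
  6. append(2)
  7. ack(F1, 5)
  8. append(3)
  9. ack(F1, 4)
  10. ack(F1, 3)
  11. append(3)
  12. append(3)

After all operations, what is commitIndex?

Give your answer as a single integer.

Answer: 5

Derivation:
Op 1: append 2 -> log_len=2
Op 2: append 1 -> log_len=3
Op 3: F0 acks idx 1 -> match: F0=1 F1=0; commitIndex=1
Op 4: F1 acks idx 1 -> match: F0=1 F1=1; commitIndex=1
Op 5: append 2 -> log_len=5
Op 6: append 2 -> log_len=7
Op 7: F1 acks idx 5 -> match: F0=1 F1=5; commitIndex=5
Op 8: append 3 -> log_len=10
Op 9: F1 acks idx 4 -> match: F0=1 F1=5; commitIndex=5
Op 10: F1 acks idx 3 -> match: F0=1 F1=5; commitIndex=5
Op 11: append 3 -> log_len=13
Op 12: append 3 -> log_len=16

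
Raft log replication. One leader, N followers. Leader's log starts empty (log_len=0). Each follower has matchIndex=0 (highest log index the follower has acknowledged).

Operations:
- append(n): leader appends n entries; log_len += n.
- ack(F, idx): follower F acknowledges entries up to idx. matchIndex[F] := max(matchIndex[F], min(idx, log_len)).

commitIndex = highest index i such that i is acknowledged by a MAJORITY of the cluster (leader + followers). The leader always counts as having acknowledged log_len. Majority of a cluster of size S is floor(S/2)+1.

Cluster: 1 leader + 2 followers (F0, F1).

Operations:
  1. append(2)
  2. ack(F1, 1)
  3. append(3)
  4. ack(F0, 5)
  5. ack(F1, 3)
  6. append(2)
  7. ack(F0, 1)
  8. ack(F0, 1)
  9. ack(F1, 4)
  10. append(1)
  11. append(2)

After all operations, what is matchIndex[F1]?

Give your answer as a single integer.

Answer: 4

Derivation:
Op 1: append 2 -> log_len=2
Op 2: F1 acks idx 1 -> match: F0=0 F1=1; commitIndex=1
Op 3: append 3 -> log_len=5
Op 4: F0 acks idx 5 -> match: F0=5 F1=1; commitIndex=5
Op 5: F1 acks idx 3 -> match: F0=5 F1=3; commitIndex=5
Op 6: append 2 -> log_len=7
Op 7: F0 acks idx 1 -> match: F0=5 F1=3; commitIndex=5
Op 8: F0 acks idx 1 -> match: F0=5 F1=3; commitIndex=5
Op 9: F1 acks idx 4 -> match: F0=5 F1=4; commitIndex=5
Op 10: append 1 -> log_len=8
Op 11: append 2 -> log_len=10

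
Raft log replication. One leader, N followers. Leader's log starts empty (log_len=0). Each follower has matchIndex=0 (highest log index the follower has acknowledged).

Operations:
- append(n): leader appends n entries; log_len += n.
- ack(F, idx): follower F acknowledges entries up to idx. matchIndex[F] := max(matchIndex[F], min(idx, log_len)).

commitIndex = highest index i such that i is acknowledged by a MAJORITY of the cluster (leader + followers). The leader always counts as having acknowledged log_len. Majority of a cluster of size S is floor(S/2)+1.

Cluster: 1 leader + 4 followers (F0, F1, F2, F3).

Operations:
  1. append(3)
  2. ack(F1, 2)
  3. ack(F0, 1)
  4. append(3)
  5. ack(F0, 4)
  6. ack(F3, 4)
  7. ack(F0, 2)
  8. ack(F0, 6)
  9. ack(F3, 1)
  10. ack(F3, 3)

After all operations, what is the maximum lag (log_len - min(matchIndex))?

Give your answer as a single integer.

Answer: 6

Derivation:
Op 1: append 3 -> log_len=3
Op 2: F1 acks idx 2 -> match: F0=0 F1=2 F2=0 F3=0; commitIndex=0
Op 3: F0 acks idx 1 -> match: F0=1 F1=2 F2=0 F3=0; commitIndex=1
Op 4: append 3 -> log_len=6
Op 5: F0 acks idx 4 -> match: F0=4 F1=2 F2=0 F3=0; commitIndex=2
Op 6: F3 acks idx 4 -> match: F0=4 F1=2 F2=0 F3=4; commitIndex=4
Op 7: F0 acks idx 2 -> match: F0=4 F1=2 F2=0 F3=4; commitIndex=4
Op 8: F0 acks idx 6 -> match: F0=6 F1=2 F2=0 F3=4; commitIndex=4
Op 9: F3 acks idx 1 -> match: F0=6 F1=2 F2=0 F3=4; commitIndex=4
Op 10: F3 acks idx 3 -> match: F0=6 F1=2 F2=0 F3=4; commitIndex=4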